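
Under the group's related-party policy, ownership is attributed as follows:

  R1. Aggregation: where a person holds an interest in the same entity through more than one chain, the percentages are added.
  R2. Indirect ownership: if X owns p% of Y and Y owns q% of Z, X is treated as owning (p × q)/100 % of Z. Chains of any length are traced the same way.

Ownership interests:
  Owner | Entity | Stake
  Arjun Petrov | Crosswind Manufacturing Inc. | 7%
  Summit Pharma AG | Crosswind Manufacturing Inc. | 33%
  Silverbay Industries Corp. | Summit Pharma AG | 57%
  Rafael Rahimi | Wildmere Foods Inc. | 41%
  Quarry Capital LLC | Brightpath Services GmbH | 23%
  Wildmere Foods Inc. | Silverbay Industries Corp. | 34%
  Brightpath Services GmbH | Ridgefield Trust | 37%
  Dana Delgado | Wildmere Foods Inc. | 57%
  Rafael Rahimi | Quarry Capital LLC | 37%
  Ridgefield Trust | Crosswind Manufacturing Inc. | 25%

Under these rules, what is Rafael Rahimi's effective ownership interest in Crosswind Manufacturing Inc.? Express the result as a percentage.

3.409289%

Chain via Wildmere Foods Inc. → Silverbay Industries Corp. → Summit Pharma AG (R2): 41% × 34% × 57% × 33% = 2.622114% of Crosswind Manufacturing Inc.
Chain via Quarry Capital LLC → Brightpath Services GmbH → Ridgefield Trust (R2): 37% × 23% × 37% × 25% = 0.787175% of Crosswind Manufacturing Inc.
Aggregating (R1): 2.622114% + 0.787175% = 3.409289%.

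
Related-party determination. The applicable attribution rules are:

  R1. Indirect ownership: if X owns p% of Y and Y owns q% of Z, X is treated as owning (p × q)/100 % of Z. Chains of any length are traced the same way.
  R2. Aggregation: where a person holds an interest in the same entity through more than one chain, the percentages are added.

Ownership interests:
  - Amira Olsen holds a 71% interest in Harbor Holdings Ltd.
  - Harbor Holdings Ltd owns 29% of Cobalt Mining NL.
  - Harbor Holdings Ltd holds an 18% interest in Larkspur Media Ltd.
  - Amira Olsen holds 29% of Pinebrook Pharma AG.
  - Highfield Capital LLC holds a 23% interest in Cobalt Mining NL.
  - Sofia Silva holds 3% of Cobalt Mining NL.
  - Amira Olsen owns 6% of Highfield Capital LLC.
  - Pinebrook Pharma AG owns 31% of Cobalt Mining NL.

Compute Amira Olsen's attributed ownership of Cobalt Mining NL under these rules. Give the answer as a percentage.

Chain via Highfield Capital LLC (R1): 6% × 23% = 1.38% of Cobalt Mining NL.
Chain via Pinebrook Pharma AG (R1): 29% × 31% = 8.99% of Cobalt Mining NL.
Chain via Harbor Holdings Ltd (R1): 71% × 29% = 20.59% of Cobalt Mining NL.
Aggregating (R2): 1.38% + 8.99% + 20.59% = 30.96%.

30.96%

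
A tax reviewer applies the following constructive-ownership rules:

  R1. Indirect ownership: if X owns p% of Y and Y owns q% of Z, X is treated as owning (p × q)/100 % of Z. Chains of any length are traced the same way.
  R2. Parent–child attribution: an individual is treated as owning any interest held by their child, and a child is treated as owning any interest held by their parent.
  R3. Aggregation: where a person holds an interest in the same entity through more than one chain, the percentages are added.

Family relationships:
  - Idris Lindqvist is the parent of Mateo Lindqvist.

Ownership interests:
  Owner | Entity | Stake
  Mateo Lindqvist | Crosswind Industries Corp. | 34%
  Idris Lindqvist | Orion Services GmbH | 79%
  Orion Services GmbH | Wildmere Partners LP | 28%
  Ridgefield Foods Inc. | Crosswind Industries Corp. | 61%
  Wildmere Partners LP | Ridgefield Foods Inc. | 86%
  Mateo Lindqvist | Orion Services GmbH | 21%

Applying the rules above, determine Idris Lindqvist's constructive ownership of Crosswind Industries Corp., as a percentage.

By parent–child attribution (R2), Idris Lindqvist is treated as also owning Mateo Lindqvist's interest in Orion Services GmbH, giving 79% + 21% = 100%.
By parent–child attribution (R2), Idris Lindqvist is treated as owning Mateo Lindqvist's 34% interest in Crosswind Industries Corp.
Chain via Orion Services GmbH → Wildmere Partners LP → Ridgefield Foods Inc. (R1): 100% × 28% × 86% × 61% = 14.6888% of Crosswind Industries Corp.
Direct interest in Crosswind Industries Corp: 34%.
Aggregating (R3): 14.6888% + 34% = 48.6888%.

48.6888%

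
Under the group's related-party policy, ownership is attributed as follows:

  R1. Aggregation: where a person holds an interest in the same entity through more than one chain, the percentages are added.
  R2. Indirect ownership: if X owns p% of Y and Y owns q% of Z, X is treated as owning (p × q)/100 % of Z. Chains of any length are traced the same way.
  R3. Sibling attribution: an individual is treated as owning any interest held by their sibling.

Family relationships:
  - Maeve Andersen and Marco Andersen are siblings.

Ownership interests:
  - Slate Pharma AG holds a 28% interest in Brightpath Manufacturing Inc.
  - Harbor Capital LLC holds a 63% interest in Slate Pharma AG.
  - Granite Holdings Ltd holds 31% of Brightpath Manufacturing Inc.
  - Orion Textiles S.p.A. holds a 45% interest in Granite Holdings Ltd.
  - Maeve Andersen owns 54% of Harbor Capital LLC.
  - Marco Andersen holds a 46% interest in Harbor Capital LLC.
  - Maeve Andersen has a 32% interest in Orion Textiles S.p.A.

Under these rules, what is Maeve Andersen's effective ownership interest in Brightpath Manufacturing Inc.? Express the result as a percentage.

22.104%

By sibling attribution (R3), Maeve Andersen is treated as also owning Marco Andersen's interest in Harbor Capital LLC, giving 54% + 46% = 100%.
Chain via Orion Textiles S.p.A. → Granite Holdings Ltd (R2): 32% × 45% × 31% = 4.464% of Brightpath Manufacturing Inc.
Chain via Harbor Capital LLC → Slate Pharma AG (R2): 100% × 63% × 28% = 17.64% of Brightpath Manufacturing Inc.
Aggregating (R1): 4.464% + 17.64% = 22.104%.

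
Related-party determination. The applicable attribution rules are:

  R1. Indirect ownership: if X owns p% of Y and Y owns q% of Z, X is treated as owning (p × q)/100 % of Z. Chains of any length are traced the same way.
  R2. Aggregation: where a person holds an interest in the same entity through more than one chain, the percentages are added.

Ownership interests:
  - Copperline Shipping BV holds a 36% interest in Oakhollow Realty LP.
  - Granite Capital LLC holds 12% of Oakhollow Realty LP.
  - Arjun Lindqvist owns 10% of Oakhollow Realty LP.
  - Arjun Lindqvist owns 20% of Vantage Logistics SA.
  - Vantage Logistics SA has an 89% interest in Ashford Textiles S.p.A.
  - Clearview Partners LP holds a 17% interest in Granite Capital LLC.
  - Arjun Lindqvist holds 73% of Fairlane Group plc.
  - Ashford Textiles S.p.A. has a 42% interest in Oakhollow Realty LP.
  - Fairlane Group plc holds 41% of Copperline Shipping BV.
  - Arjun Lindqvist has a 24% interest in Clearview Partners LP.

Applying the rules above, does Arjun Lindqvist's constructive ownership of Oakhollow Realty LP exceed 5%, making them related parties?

Chain via Clearview Partners LP → Granite Capital LLC (R1): 24% × 17% × 12% = 0.4896% of Oakhollow Realty LP.
Chain via Vantage Logistics SA → Ashford Textiles S.p.A. (R1): 20% × 89% × 42% = 7.476% of Oakhollow Realty LP.
Chain via Fairlane Group plc → Copperline Shipping BV (R1): 73% × 41% × 36% = 10.7748% of Oakhollow Realty LP.
Direct interest in Oakhollow Realty LP: 10%.
Aggregating (R2): 0.4896% + 7.476% + 10.7748% + 10% = 28.7404%.
28.7404% exceeds the 5% threshold, so Arjun is a related party to Oakhollow Realty LP.

Yes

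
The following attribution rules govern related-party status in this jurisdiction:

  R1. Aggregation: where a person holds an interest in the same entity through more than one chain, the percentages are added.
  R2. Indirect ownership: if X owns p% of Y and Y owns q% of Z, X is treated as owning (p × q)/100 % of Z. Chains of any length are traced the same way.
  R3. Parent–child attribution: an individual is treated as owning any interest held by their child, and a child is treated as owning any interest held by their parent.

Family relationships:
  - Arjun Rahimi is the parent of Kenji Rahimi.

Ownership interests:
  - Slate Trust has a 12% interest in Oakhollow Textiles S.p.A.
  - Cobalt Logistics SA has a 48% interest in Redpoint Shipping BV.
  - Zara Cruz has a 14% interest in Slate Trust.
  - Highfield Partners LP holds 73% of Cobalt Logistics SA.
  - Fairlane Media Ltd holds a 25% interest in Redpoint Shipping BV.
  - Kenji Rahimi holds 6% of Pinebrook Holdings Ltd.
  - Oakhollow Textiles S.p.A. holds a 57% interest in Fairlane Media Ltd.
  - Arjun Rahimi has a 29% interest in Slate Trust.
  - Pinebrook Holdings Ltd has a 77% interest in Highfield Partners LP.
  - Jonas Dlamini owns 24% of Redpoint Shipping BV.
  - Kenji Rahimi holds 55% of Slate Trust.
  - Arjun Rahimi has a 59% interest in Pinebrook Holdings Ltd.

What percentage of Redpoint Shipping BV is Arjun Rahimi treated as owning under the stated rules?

18.97392%

By parent–child attribution (R3), Arjun Rahimi is treated as also owning Kenji Rahimi's interest in Slate Trust, giving 29% + 55% = 84%.
By parent–child attribution (R3), Arjun Rahimi is treated as also owning Kenji Rahimi's interest in Pinebrook Holdings Ltd, giving 59% + 6% = 65%.
Chain via Slate Trust → Oakhollow Textiles S.p.A. → Fairlane Media Ltd (R2): 84% × 12% × 57% × 25% = 1.4364% of Redpoint Shipping BV.
Chain via Pinebrook Holdings Ltd → Highfield Partners LP → Cobalt Logistics SA (R2): 65% × 77% × 73% × 48% = 17.53752% of Redpoint Shipping BV.
Aggregating (R1): 1.4364% + 17.53752% = 18.97392%.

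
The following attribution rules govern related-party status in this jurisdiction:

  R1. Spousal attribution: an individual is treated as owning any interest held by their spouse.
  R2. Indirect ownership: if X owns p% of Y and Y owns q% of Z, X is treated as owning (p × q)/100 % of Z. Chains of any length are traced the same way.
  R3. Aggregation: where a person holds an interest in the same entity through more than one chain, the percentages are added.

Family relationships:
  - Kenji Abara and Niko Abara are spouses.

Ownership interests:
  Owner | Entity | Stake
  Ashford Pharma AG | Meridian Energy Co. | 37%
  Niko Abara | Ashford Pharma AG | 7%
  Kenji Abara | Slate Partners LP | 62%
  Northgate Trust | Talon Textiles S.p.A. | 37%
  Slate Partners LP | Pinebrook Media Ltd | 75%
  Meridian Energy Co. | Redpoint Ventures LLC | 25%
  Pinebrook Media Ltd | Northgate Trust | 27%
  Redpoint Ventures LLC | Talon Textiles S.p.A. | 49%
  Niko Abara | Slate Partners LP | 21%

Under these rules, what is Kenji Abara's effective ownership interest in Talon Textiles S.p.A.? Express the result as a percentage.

6.53605%

By spousal attribution (R1), Kenji Abara is treated as also owning Niko Abara's interest in Slate Partners LP, giving 62% + 21% = 83%.
By spousal attribution (R1), Kenji Abara is treated as owning Niko Abara's 7% interest in Ashford Pharma AG.
Chain via Slate Partners LP → Pinebrook Media Ltd → Northgate Trust (R2): 83% × 75% × 27% × 37% = 6.218775% of Talon Textiles S.p.A.
Chain via Ashford Pharma AG → Meridian Energy Co. → Redpoint Ventures LLC (R2): 7% × 37% × 25% × 49% = 0.317275% of Talon Textiles S.p.A.
Aggregating (R3): 6.218775% + 0.317275% = 6.53605%.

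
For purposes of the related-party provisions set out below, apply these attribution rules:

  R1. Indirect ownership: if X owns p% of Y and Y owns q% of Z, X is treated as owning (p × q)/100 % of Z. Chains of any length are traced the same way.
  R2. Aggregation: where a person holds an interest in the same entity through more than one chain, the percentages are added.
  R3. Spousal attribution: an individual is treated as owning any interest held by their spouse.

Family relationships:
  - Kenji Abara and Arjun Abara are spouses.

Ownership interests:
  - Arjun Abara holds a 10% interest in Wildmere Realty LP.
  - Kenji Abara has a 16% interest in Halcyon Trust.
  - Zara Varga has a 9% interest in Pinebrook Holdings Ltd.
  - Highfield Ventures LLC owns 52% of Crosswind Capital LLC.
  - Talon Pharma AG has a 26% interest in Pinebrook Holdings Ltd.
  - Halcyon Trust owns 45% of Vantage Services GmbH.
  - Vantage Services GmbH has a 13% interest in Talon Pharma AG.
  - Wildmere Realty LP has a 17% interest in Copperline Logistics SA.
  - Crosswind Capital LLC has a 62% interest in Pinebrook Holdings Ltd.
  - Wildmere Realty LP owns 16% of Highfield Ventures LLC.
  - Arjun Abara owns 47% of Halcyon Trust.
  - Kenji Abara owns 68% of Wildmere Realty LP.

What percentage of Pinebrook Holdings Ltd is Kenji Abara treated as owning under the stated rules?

By spousal attribution (R3), Kenji Abara is treated as also owning Arjun Abara's interest in Halcyon Trust, giving 16% + 47% = 63%.
By spousal attribution (R3), Kenji Abara is treated as also owning Arjun Abara's interest in Wildmere Realty LP, giving 68% + 10% = 78%.
Chain via Halcyon Trust → Vantage Services GmbH → Talon Pharma AG (R1): 63% × 45% × 13% × 26% = 0.95823% of Pinebrook Holdings Ltd.
Chain via Wildmere Realty LP → Highfield Ventures LLC → Crosswind Capital LLC (R1): 78% × 16% × 52% × 62% = 4.023552% of Pinebrook Holdings Ltd.
Aggregating (R2): 0.95823% + 4.023552% = 4.981782%.

4.981782%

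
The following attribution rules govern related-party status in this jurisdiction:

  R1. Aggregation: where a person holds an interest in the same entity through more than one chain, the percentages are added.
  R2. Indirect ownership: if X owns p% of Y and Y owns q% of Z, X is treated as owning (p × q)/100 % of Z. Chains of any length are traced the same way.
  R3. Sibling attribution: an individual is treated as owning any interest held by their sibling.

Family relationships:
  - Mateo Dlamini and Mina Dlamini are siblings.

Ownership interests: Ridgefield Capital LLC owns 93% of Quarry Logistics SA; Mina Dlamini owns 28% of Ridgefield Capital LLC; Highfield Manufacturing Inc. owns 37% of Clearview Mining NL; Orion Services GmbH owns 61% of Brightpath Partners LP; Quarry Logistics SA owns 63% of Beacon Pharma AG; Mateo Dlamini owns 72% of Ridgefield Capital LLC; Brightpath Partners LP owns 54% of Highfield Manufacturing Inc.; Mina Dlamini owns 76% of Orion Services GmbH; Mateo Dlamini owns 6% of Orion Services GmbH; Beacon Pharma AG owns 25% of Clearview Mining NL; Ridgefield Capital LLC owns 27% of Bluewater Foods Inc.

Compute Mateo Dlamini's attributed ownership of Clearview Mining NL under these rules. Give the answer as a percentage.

By sibling attribution (R3), Mateo Dlamini is treated as also owning Mina Dlamini's interest in Ridgefield Capital LLC, giving 72% + 28% = 100%.
By sibling attribution (R3), Mateo Dlamini is treated as also owning Mina Dlamini's interest in Orion Services GmbH, giving 6% + 76% = 82%.
Chain via Ridgefield Capital LLC → Quarry Logistics SA → Beacon Pharma AG (R2): 100% × 93% × 63% × 25% = 14.6475% of Clearview Mining NL.
Chain via Orion Services GmbH → Brightpath Partners LP → Highfield Manufacturing Inc. (R2): 82% × 61% × 54% × 37% = 9.993996% of Clearview Mining NL.
Aggregating (R1): 14.6475% + 9.993996% = 24.641496%.

24.641496%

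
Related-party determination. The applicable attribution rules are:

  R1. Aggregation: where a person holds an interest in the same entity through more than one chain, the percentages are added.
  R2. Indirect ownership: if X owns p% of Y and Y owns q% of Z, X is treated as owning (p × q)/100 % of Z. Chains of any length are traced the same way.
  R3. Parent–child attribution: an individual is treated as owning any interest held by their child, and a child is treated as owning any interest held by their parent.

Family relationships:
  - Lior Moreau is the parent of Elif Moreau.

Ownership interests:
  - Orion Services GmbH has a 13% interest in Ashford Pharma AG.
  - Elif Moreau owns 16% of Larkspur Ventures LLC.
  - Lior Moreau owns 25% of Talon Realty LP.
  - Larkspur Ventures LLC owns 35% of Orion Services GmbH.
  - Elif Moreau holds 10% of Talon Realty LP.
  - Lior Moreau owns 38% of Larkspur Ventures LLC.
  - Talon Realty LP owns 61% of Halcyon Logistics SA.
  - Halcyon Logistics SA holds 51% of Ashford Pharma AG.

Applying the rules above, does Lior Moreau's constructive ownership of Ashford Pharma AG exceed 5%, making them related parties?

By parent–child attribution (R3), Lior Moreau is treated as also owning Elif Moreau's interest in Talon Realty LP, giving 25% + 10% = 35%.
By parent–child attribution (R3), Lior Moreau is treated as also owning Elif Moreau's interest in Larkspur Ventures LLC, giving 38% + 16% = 54%.
Chain via Talon Realty LP → Halcyon Logistics SA (R2): 35% × 61% × 51% = 10.8885% of Ashford Pharma AG.
Chain via Larkspur Ventures LLC → Orion Services GmbH (R2): 54% × 35% × 13% = 2.457% of Ashford Pharma AG.
Aggregating (R1): 10.8885% + 2.457% = 13.3455%.
13.3455% exceeds the 5% threshold, so Lior is a related party to Ashford Pharma AG.

Yes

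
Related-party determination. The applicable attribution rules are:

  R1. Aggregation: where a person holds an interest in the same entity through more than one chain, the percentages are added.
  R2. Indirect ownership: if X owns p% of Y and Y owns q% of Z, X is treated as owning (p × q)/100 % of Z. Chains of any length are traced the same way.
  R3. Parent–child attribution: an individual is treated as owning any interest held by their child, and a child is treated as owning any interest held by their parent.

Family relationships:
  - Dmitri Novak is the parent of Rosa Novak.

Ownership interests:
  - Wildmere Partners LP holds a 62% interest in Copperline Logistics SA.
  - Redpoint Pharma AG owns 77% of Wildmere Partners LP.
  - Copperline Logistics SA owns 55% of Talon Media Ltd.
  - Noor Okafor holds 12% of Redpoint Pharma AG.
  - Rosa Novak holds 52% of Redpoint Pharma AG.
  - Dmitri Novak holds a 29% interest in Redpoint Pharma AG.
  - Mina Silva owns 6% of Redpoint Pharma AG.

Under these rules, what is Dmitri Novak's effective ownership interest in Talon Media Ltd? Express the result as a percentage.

By parent–child attribution (R3), Dmitri Novak is treated as also owning Rosa Novak's interest in Redpoint Pharma AG, giving 29% + 52% = 81%.
Chain via Redpoint Pharma AG → Wildmere Partners LP → Copperline Logistics SA (R2): 81% × 77% × 62% × 55% = 21.26817% of Talon Media Ltd.

21.26817%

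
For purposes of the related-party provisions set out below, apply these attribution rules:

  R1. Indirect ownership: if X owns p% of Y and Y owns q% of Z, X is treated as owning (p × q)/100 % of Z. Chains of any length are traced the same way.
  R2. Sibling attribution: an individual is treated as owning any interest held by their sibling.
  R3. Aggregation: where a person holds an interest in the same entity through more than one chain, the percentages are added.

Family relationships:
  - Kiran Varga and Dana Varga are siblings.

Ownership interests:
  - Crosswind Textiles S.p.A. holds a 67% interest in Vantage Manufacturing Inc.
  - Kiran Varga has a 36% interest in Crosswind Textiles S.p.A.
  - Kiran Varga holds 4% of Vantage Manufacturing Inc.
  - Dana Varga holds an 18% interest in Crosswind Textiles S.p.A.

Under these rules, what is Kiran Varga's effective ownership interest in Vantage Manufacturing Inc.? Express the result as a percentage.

By sibling attribution (R2), Kiran Varga is treated as also owning Dana Varga's interest in Crosswind Textiles S.p.A, giving 36% + 18% = 54%.
Chain via Crosswind Textiles S.p.A. (R1): 54% × 67% = 36.18% of Vantage Manufacturing Inc.
Direct interest in Vantage Manufacturing Inc: 4%.
Aggregating (R3): 36.18% + 4% = 40.18%.

40.18%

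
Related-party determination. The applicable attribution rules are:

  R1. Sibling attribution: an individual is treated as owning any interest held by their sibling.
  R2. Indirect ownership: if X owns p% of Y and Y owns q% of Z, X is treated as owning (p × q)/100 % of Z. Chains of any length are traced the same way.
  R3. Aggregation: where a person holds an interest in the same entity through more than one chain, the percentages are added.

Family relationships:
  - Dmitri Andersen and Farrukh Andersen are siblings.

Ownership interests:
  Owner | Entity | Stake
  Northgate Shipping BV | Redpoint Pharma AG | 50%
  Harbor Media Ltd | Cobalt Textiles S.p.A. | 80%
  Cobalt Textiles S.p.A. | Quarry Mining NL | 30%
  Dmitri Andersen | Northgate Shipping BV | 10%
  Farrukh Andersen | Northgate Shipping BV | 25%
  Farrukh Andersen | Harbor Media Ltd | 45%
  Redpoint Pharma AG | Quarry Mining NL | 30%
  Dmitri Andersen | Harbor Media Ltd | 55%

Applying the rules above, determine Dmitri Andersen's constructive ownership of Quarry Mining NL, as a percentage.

By sibling attribution (R1), Dmitri Andersen is treated as also owning Farrukh Andersen's interest in Harbor Media Ltd, giving 55% + 45% = 100%.
By sibling attribution (R1), Dmitri Andersen is treated as also owning Farrukh Andersen's interest in Northgate Shipping BV, giving 10% + 25% = 35%.
Chain via Harbor Media Ltd → Cobalt Textiles S.p.A. (R2): 100% × 80% × 30% = 24% of Quarry Mining NL.
Chain via Northgate Shipping BV → Redpoint Pharma AG (R2): 35% × 50% × 30% = 5.25% of Quarry Mining NL.
Aggregating (R3): 24% + 5.25% = 29.25%.

29.25%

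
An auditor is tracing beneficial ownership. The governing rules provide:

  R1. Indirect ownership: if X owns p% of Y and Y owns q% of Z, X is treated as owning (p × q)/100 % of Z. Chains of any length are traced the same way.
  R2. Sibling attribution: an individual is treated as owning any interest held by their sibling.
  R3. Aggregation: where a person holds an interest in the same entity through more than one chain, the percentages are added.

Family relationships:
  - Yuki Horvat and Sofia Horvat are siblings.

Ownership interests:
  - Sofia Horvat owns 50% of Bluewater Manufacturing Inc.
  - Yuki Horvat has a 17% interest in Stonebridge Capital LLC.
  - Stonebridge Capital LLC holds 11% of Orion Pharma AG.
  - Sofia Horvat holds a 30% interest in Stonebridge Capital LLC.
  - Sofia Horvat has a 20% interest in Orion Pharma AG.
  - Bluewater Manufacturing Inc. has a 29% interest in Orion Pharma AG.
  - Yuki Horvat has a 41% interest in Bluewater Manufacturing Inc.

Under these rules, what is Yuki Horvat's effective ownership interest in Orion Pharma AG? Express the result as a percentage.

By sibling attribution (R2), Yuki Horvat is treated as also owning Sofia Horvat's interest in Stonebridge Capital LLC, giving 17% + 30% = 47%.
By sibling attribution (R2), Yuki Horvat is treated as also owning Sofia Horvat's interest in Bluewater Manufacturing Inc, giving 41% + 50% = 91%.
By sibling attribution (R2), Yuki Horvat is treated as owning Sofia Horvat's 20% interest in Orion Pharma AG.
Chain via Stonebridge Capital LLC (R1): 47% × 11% = 5.17% of Orion Pharma AG.
Chain via Bluewater Manufacturing Inc. (R1): 91% × 29% = 26.39% of Orion Pharma AG.
Direct interest in Orion Pharma AG: 20%.
Aggregating (R3): 5.17% + 26.39% + 20% = 51.56%.

51.56%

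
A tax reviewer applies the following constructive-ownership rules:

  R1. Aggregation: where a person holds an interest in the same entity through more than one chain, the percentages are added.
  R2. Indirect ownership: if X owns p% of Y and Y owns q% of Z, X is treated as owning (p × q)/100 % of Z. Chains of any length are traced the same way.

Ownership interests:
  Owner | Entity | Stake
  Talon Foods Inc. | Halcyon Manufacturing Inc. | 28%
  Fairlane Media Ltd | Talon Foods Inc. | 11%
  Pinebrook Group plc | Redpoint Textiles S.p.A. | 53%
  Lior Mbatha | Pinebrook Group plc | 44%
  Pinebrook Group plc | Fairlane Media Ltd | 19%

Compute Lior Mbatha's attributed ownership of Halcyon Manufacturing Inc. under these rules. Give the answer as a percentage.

Chain via Pinebrook Group plc → Fairlane Media Ltd → Talon Foods Inc. (R2): 44% × 19% × 11% × 28% = 0.257488% of Halcyon Manufacturing Inc.

0.257488%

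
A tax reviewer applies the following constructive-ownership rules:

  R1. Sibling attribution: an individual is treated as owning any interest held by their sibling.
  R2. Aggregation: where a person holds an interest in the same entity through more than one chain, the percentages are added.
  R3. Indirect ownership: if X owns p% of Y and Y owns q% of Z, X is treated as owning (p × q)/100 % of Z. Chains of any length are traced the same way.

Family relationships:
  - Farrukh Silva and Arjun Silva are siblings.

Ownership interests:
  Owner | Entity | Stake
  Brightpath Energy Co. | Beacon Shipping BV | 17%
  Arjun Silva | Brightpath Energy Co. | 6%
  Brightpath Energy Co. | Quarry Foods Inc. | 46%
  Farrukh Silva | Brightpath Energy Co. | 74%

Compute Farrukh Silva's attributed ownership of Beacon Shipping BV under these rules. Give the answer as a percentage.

By sibling attribution (R1), Farrukh Silva is treated as also owning Arjun Silva's interest in Brightpath Energy Co, giving 74% + 6% = 80%.
Chain via Brightpath Energy Co. (R3): 80% × 17% = 13.6% of Beacon Shipping BV.

13.6%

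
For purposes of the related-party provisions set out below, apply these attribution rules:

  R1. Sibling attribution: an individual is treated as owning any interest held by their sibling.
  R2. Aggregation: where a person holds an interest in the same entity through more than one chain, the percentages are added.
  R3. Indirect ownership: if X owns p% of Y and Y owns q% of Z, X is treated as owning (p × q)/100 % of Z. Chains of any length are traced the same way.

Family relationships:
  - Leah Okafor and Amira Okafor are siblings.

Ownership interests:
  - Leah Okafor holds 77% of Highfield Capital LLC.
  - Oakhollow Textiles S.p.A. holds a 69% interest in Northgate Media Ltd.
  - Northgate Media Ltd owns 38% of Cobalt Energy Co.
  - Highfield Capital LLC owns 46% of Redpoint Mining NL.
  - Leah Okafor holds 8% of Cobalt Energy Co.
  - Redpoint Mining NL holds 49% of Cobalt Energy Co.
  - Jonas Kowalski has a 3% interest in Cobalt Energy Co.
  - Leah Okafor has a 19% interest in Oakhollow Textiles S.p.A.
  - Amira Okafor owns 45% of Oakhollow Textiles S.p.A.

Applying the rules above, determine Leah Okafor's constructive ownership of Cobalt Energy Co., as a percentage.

By sibling attribution (R1), Leah Okafor is treated as also owning Amira Okafor's interest in Oakhollow Textiles S.p.A, giving 19% + 45% = 64%.
Chain via Highfield Capital LLC → Redpoint Mining NL (R3): 77% × 46% × 49% = 17.3558% of Cobalt Energy Co.
Chain via Oakhollow Textiles S.p.A. → Northgate Media Ltd (R3): 64% × 69% × 38% = 16.7808% of Cobalt Energy Co.
Direct interest in Cobalt Energy Co: 8%.
Aggregating (R2): 17.3558% + 16.7808% + 8% = 42.1366%.

42.1366%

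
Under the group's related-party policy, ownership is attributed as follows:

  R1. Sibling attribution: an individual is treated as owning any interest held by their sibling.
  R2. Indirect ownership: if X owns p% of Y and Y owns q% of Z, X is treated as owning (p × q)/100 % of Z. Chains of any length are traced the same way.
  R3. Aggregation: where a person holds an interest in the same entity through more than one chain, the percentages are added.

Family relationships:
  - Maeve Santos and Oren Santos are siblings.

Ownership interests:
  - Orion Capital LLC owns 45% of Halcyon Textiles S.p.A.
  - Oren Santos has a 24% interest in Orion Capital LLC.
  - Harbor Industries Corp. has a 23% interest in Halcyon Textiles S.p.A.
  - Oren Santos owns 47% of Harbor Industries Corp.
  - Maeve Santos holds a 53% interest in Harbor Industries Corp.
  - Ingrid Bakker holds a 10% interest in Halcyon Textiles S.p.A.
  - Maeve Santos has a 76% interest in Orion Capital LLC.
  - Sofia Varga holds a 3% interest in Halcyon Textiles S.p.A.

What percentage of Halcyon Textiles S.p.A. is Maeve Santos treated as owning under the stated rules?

68%

By sibling attribution (R1), Maeve Santos is treated as also owning Oren Santos's interest in Orion Capital LLC, giving 76% + 24% = 100%.
By sibling attribution (R1), Maeve Santos is treated as also owning Oren Santos's interest in Harbor Industries Corp, giving 53% + 47% = 100%.
Chain via Orion Capital LLC (R2): 100% × 45% = 45% of Halcyon Textiles S.p.A.
Chain via Harbor Industries Corp. (R2): 100% × 23% = 23% of Halcyon Textiles S.p.A.
Aggregating (R3): 45% + 23% = 68%.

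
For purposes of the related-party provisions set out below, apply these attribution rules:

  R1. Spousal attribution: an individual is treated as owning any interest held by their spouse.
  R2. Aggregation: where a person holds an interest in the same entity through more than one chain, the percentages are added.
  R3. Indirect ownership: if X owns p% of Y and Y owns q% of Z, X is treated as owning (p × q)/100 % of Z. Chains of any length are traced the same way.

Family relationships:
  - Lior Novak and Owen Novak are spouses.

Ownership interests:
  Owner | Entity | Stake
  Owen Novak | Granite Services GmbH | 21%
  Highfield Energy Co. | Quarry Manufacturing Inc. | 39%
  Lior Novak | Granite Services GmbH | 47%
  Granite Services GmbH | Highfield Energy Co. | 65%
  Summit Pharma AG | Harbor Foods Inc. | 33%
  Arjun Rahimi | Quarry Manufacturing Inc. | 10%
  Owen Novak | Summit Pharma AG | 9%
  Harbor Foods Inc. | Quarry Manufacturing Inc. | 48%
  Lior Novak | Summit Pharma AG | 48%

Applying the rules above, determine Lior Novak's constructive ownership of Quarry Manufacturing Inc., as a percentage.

26.2668%

By spousal attribution (R1), Lior Novak is treated as also owning Owen Novak's interest in Granite Services GmbH, giving 47% + 21% = 68%.
By spousal attribution (R1), Lior Novak is treated as also owning Owen Novak's interest in Summit Pharma AG, giving 48% + 9% = 57%.
Chain via Granite Services GmbH → Highfield Energy Co. (R3): 68% × 65% × 39% = 17.238% of Quarry Manufacturing Inc.
Chain via Summit Pharma AG → Harbor Foods Inc. (R3): 57% × 33% × 48% = 9.0288% of Quarry Manufacturing Inc.
Aggregating (R2): 17.238% + 9.0288% = 26.2668%.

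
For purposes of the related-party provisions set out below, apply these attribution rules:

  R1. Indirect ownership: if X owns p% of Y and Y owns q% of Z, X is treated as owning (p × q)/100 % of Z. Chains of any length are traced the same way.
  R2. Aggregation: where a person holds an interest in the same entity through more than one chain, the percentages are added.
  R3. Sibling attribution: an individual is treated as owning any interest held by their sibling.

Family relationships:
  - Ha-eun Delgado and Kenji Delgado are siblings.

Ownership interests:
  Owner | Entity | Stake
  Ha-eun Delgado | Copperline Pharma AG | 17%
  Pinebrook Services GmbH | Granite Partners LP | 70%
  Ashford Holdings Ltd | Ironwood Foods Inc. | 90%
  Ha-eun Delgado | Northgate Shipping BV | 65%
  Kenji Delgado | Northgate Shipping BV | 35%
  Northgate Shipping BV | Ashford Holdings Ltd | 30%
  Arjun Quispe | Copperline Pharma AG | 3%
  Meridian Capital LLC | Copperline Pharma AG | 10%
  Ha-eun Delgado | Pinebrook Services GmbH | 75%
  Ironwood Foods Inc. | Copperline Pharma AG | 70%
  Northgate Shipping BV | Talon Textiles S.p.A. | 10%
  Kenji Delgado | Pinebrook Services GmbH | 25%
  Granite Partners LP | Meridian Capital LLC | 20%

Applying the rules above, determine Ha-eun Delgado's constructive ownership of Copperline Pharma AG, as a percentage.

By sibling attribution (R3), Ha-eun Delgado is treated as also owning Kenji Delgado's interest in Northgate Shipping BV, giving 65% + 35% = 100%.
By sibling attribution (R3), Ha-eun Delgado is treated as also owning Kenji Delgado's interest in Pinebrook Services GmbH, giving 75% + 25% = 100%.
Chain via Northgate Shipping BV → Ashford Holdings Ltd → Ironwood Foods Inc. (R1): 100% × 30% × 90% × 70% = 18.9% of Copperline Pharma AG.
Chain via Pinebrook Services GmbH → Granite Partners LP → Meridian Capital LLC (R1): 100% × 70% × 20% × 10% = 1.4% of Copperline Pharma AG.
Direct interest in Copperline Pharma AG: 17%.
Aggregating (R2): 18.9% + 1.4% + 17% = 37.3%.

37.3%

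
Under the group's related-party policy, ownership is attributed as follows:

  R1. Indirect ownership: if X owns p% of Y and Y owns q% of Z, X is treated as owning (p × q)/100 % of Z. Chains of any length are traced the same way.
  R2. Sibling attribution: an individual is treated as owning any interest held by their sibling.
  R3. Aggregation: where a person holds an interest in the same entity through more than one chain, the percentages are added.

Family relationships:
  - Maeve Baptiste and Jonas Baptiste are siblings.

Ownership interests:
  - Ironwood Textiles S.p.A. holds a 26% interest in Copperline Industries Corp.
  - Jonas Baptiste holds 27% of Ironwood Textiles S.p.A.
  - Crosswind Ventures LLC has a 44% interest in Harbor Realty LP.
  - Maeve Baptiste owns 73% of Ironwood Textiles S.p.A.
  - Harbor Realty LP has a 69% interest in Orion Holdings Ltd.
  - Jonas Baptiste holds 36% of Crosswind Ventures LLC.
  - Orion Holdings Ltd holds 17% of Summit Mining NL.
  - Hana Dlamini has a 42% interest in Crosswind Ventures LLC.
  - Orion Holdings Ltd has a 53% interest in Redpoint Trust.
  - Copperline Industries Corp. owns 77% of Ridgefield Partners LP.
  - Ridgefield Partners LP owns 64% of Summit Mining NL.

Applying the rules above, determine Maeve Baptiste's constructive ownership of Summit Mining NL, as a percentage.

14.670832%

By sibling attribution (R2), Maeve Baptiste is treated as also owning Jonas Baptiste's interest in Ironwood Textiles S.p.A, giving 73% + 27% = 100%.
By sibling attribution (R2), Maeve Baptiste is treated as owning Jonas Baptiste's 36% interest in Crosswind Ventures LLC.
Chain via Ironwood Textiles S.p.A. → Copperline Industries Corp. → Ridgefield Partners LP (R1): 100% × 26% × 77% × 64% = 12.8128% of Summit Mining NL.
Chain via Crosswind Ventures LLC → Harbor Realty LP → Orion Holdings Ltd (R1): 36% × 44% × 69% × 17% = 1.858032% of Summit Mining NL.
Aggregating (R3): 12.8128% + 1.858032% = 14.670832%.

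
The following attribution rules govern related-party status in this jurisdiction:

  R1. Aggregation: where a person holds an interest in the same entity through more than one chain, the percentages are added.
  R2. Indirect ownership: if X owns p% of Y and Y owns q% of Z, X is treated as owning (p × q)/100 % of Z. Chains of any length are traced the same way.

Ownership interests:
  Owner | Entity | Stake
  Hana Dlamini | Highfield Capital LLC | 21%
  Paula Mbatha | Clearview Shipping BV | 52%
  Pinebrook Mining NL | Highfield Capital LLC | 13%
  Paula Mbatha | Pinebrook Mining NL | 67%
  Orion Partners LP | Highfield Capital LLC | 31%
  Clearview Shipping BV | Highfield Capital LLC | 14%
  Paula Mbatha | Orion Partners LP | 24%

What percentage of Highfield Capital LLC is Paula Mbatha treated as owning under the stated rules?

Chain via Pinebrook Mining NL (R2): 67% × 13% = 8.71% of Highfield Capital LLC.
Chain via Orion Partners LP (R2): 24% × 31% = 7.44% of Highfield Capital LLC.
Chain via Clearview Shipping BV (R2): 52% × 14% = 7.28% of Highfield Capital LLC.
Aggregating (R1): 8.71% + 7.44% + 7.28% = 23.43%.

23.43%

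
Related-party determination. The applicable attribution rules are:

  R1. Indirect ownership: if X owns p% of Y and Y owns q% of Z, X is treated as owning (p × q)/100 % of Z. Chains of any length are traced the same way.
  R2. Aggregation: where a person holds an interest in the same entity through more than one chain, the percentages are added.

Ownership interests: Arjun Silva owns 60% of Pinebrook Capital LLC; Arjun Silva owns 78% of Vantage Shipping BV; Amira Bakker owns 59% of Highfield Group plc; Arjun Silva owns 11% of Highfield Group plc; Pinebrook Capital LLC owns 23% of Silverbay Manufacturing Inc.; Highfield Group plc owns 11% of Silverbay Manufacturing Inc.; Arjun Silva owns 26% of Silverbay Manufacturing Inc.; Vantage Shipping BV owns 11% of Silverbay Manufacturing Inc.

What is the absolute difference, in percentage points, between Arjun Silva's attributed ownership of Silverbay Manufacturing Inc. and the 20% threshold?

Chain via Pinebrook Capital LLC (R1): 60% × 23% = 13.8% of Silverbay Manufacturing Inc.
Chain via Highfield Group plc (R1): 11% × 11% = 1.21% of Silverbay Manufacturing Inc.
Chain via Vantage Shipping BV (R1): 78% × 11% = 8.58% of Silverbay Manufacturing Inc.
Direct interest in Silverbay Manufacturing Inc: 26%.
Aggregating (R2): 13.8% + 1.21% + 8.58% + 26% = 49.59%.
49.59% exceeds the 20% threshold by 29.59 percentage points.

29.59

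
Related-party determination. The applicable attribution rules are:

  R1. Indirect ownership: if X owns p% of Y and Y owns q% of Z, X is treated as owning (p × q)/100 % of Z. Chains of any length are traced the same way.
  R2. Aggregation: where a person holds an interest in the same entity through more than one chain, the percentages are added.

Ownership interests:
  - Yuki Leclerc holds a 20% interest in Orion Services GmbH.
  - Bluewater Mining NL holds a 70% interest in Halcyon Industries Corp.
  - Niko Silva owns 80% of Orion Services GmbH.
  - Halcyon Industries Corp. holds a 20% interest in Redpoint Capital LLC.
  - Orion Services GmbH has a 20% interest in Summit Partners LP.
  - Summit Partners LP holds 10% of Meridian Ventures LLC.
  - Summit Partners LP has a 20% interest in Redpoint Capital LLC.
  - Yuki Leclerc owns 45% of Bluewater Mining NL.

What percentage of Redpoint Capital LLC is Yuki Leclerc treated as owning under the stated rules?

7.1%

Chain via Bluewater Mining NL → Halcyon Industries Corp. (R1): 45% × 70% × 20% = 6.3% of Redpoint Capital LLC.
Chain via Orion Services GmbH → Summit Partners LP (R1): 20% × 20% × 20% = 0.8% of Redpoint Capital LLC.
Aggregating (R2): 6.3% + 0.8% = 7.1%.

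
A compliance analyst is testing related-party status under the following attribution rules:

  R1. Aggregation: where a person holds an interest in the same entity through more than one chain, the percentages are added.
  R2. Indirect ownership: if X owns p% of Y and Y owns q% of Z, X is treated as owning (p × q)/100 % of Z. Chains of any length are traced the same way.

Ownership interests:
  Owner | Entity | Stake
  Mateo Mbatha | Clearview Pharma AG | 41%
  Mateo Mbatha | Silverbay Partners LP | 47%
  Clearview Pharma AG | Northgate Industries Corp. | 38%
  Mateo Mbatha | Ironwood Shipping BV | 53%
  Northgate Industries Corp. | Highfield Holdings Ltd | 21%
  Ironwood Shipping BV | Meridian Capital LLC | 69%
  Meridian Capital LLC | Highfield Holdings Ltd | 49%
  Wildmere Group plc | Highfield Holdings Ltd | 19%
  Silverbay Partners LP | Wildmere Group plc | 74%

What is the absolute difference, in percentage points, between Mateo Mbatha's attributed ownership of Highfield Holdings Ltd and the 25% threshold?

Chain via Ironwood Shipping BV → Meridian Capital LLC (R2): 53% × 69% × 49% = 17.9193% of Highfield Holdings Ltd.
Chain via Clearview Pharma AG → Northgate Industries Corp. (R2): 41% × 38% × 21% = 3.2718% of Highfield Holdings Ltd.
Chain via Silverbay Partners LP → Wildmere Group plc (R2): 47% × 74% × 19% = 6.6082% of Highfield Holdings Ltd.
Aggregating (R1): 17.9193% + 3.2718% + 6.6082% = 27.7993%.
27.7993% exceeds the 25% threshold by 2.7993 percentage points.

2.7993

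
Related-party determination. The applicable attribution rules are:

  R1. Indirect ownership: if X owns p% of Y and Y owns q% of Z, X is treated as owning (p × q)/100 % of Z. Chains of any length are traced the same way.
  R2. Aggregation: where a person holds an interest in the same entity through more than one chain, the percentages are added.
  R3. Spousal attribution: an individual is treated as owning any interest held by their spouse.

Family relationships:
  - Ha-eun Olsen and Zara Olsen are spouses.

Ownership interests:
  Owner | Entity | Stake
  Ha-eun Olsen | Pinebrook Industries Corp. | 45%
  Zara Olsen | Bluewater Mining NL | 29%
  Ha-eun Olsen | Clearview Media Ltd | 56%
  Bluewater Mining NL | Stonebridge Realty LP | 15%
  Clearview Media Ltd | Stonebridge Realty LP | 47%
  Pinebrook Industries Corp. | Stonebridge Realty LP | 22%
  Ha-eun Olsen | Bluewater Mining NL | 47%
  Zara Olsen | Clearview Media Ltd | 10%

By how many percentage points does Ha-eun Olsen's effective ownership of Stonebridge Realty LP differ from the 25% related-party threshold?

By spousal attribution (R3), Ha-eun Olsen is treated as also owning Zara Olsen's interest in Bluewater Mining NL, giving 47% + 29% = 76%.
By spousal attribution (R3), Ha-eun Olsen is treated as also owning Zara Olsen's interest in Clearview Media Ltd, giving 56% + 10% = 66%.
Chain via Pinebrook Industries Corp. (R1): 45% × 22% = 9.9% of Stonebridge Realty LP.
Chain via Bluewater Mining NL (R1): 76% × 15% = 11.4% of Stonebridge Realty LP.
Chain via Clearview Media Ltd (R1): 66% × 47% = 31.02% of Stonebridge Realty LP.
Aggregating (R2): 9.9% + 11.4% + 31.02% = 52.32%.
52.32% exceeds the 25% threshold by 27.32 percentage points.

27.32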